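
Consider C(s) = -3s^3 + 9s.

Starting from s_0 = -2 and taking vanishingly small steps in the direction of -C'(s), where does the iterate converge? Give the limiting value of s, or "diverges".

-1

C'(s) = -9(s - 1)(s + 1), so C'(-2) = -27.
Gradient descent moves in the -C' direction, i.e. s is increasing.
The nearest critical point in that direction is s = -1, where C'' = 18 > 0 (a local minimum). The iterate converges there.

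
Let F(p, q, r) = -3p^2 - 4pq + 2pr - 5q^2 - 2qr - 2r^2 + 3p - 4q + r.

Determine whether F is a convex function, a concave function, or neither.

F is quadratic, so its Hessian is the constant matrix H = [[-6, -4, 2], [-4, -10, -2], [2, -2, -4]].
Leading principal minors: -6, 44, -80.
Signs alternate −, +, − ⇒ H ≺ 0 ⇒ concave.

concave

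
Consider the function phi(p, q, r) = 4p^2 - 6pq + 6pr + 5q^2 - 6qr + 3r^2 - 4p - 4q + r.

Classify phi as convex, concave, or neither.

phi is quadratic, so its Hessian is the constant matrix H = [[8, -6, 6], [-6, 10, -6], [6, -6, 6]].
Leading principal minors: 8, 44, 48.
All positive ⇒ H ≻ 0 ⇒ convex.

convex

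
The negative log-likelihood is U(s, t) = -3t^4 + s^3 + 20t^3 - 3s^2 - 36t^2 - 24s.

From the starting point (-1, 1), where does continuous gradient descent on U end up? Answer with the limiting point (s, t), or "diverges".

(4, 2)

U is separable, so gradient descent decouples: s follows -∂U/∂s, t follows -∂U/∂t.
∂U/∂s = 3(s - 4)(s + 2); at s=-1 this is -15, so s increases.
∂U/∂t = -12t(t - 3)(t - 2); at t=1 this is -24, so t increases.
s converges to its nearest critical value 4 (a local min of the s-part); t converges to 2. The iterate converges to (4, 2).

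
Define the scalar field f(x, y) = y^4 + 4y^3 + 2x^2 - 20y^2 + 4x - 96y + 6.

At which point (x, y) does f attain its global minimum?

(-1, 3)

f(x,y) separates as P(x) + Q(y) + 6, so its minimum is min P + min Q + 6.
P'(x) = 4x + 4 vanishes at x ∈ {-1}; Q'(y) = 4(y - 3)(y + 2)(y + 4) vanishes at y ∈ {-4, -2, 3}.
Local minima of P (where P''>0): P(-1)=-2. Local minima of Q: Q(-4)=64, Q(3)=-279.
So the global minimum of f is P(-1) + Q(3) + 6 = -2 − 279 + 6 = -275, attained at (-1, 3).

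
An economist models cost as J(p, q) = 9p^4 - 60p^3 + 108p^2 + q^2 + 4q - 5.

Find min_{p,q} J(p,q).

-9

J(p,q) separates as A(p) + B(q) − 5, so its minimum is min A + min B − 5.
A'(p) = 36p(p - 3)(p - 2) vanishes at p ∈ {0, 2, 3}; B'(q) = 2q + 4 vanishes at q ∈ {-2}.
Local minima of A (where A''>0): A(0)=0, A(3)=81. Local minima of B: B(-2)=-4.
So the global minimum of J is A(0) + B(-2) − 5 = 0 − 4 − 5 = -9, attained at (0, -2).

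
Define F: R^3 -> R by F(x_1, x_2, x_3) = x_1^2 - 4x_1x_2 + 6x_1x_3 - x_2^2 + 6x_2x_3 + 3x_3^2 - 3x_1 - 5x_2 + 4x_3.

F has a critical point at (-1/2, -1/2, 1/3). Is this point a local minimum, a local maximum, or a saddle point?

saddle point

The Hessian is constant: H = [[2, -4, 6], [-4, -2, 6], [6, 6, 6]].
Leading principal minors: Δ₁ = 2, Δ₂ = -20, Δ₃ = -408.
The minors fit neither the all-positive nor the alternating-sign pattern, so H is indefinite: a saddle point.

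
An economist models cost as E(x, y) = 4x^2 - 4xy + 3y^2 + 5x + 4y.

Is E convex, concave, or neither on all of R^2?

E is quadratic, so its Hessian is the constant matrix H = [[8, -4], [-4, 6]].
det(H) = 32, tr(H) = 14.
det(H) > 0 and tr(H) > 0, so H is positive definite everywhere: convex.

convex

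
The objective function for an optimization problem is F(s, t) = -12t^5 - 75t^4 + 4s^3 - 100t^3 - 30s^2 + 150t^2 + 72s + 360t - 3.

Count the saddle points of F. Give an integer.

4

F separates as a function of s plus a function of t, so ∇F=0 decouples.
∂F/∂s = 12(s - 3)(s - 2) = 0 at s ∈ {2, 3}; ∂F/∂t = -60(t - 1)(t + 1)(t + 2)(t + 3) = 0 at t ∈ {-3, -2, -1, 1}.
The Hessian is diagonal: diag(F_ss, F_tt). Second derivatives: F_ss(2)=-12, F_ss(3)=12; F_tt(-3)=480, F_tt(-2)=-180, F_tt(-1)=240, F_tt(1)=-1440.
Saddle points occur where the two diagonal entries have opposite signs: (2, -3), (2, -1), (3, -2), (3, 1). Count: 4.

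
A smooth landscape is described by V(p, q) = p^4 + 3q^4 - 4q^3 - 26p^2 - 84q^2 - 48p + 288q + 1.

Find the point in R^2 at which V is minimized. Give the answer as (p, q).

(4, -4)

V(p,q) separates as A(p) + B(q) + 1, so its minimum is min A + min B + 1.
A'(p) = 4(p - 4)(p + 1)(p + 3) vanishes at p ∈ {-3, -1, 4}; B'(q) = 12(q - 3)(q - 2)(q + 4) vanishes at q ∈ {-4, 2, 3}.
Local minima of A (where A''>0): A(-3)=-9, A(4)=-352. Local minima of B: B(-4)=-1472, B(3)=243.
So the global minimum of V is A(4) + B(-4) + 1 = -352 − 1472 + 1 = -1823, attained at (4, -4).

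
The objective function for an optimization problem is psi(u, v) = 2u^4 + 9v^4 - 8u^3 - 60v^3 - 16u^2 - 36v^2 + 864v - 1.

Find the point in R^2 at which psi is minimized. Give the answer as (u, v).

(4, -2)

psi(u,v) separates as P(u) + Q(v) − 1, so its minimum is min P + min Q − 1.
P'(u) = 8u(u - 4)(u + 1) vanishes at u ∈ {-1, 0, 4}; Q'(v) = 36(v - 4)(v - 3)(v + 2) vanishes at v ∈ {-2, 3, 4}.
Local minima of P (where P''>0): P(-1)=-6, P(4)=-256. Local minima of Q: Q(-2)=-1248, Q(4)=1344.
So the global minimum of psi is P(4) + Q(-2) − 1 = -256 − 1248 − 1 = -1505, attained at (4, -2).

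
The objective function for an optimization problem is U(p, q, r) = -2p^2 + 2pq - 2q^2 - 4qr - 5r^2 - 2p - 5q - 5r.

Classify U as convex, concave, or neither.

U is quadratic, so its Hessian is the constant matrix H = [[-4, 2, 0], [2, -4, -4], [0, -4, -10]].
Leading principal minors: -4, 12, -56.
Signs alternate −, +, − ⇒ H ≺ 0 ⇒ concave.

concave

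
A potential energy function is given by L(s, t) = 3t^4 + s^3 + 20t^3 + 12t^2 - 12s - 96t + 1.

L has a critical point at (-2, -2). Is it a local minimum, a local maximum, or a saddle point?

local maximum

The mixed partial ∂²L/∂s∂t is 0, so the Hessian at any point is diag(L_ss, L_tt) = diag(6s, 12(3t^2 + 10t + 2)).
At (-2, -2): H = diag(-12, -72).
Both eigenvalues are negative, so H is negative definite: a local maximum.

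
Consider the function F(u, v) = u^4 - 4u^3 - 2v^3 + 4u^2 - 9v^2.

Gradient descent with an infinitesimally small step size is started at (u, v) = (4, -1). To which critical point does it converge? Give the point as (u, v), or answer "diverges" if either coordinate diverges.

F is separable, so gradient descent decouples: u follows -∂F/∂u, v follows -∂F/∂v.
∂F/∂u = 4u(u - 2)(u - 1); at u=4 this is 96, so u decreases.
∂F/∂v = -6v(v + 3); at v=-1 this is 12, so v decreases.
u converges to its nearest critical value 2 (a local min of the u-part); v converges to -3. The iterate converges to (2, -3).

(2, -3)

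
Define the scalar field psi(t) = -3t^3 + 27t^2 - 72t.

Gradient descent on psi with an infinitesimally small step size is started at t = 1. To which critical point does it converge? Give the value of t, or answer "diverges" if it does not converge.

psi'(t) = -9(t - 4)(t - 2), so psi'(1) = -27.
Gradient descent moves in the -psi' direction, i.e. t is increasing.
The nearest critical point in that direction is t = 2, where psi'' = 18 > 0 (a local minimum). The iterate converges there.

2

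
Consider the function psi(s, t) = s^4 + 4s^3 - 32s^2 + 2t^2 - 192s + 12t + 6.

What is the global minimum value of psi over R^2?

-780

psi(s,t) separates as P(s) + Q(t) + 6, so its minimum is min P + min Q + 6.
P'(s) = 4(s - 4)(s + 3)(s + 4) vanishes at s ∈ {-4, -3, 4}; Q'(t) = 4(t + 3) vanishes at t ∈ {-3}.
Local minima of P (where P''>0): P(-4)=256, P(4)=-768. Local minima of Q: Q(-3)=-18.
So the global minimum of psi is P(4) + Q(-3) + 6 = -768 − 18 + 6 = -780, attained at (4, -3).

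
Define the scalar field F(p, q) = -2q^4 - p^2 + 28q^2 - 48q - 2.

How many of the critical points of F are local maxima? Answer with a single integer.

2

F separates as a function of p plus a function of q, so ∇F=0 decouples.
∂F/∂p = -2p = 0 at p ∈ {0}; ∂F/∂q = -8(q - 2)(q - 1)(q + 3) = 0 at q ∈ {-3, 1, 2}.
The Hessian is diagonal: diag(F_pp, F_qq). Second derivatives: F_pp(0)=-2; F_qq(-3)=-160, F_qq(1)=32, F_qq(2)=-40.
Local maxima occur where both diagonal entries negative: (0, -3), (0, 2). Count: 2.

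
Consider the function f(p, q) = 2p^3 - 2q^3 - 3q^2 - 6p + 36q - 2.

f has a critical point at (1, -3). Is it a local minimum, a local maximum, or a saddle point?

local minimum

The mixed partial ∂²f/∂p∂q is 0, so the Hessian at any point is diag(f_pp, f_qq) = diag(12p, -6(2q + 1)).
At (1, -3): H = diag(12, 30).
Both eigenvalues are positive, so H is positive definite: a local minimum.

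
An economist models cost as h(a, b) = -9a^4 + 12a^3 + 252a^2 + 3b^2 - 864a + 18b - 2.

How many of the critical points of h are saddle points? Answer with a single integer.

h separates as a function of a plus a function of b, so ∇h=0 decouples.
∂h/∂a = -36(a - 3)(a - 2)(a + 4) = 0 at a ∈ {-4, 2, 3}; ∂h/∂b = 6(b + 3) = 0 at b ∈ {-3}.
The Hessian is diagonal: diag(h_aa, h_bb). Second derivatives: h_aa(-4)=-1512, h_aa(2)=216, h_aa(3)=-252; h_bb(-3)=6.
Saddle points occur where the two diagonal entries have opposite signs: (-4, -3), (3, -3). Count: 2.

2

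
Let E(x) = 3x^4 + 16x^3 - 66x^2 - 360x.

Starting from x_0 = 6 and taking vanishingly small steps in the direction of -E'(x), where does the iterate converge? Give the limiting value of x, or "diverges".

E'(x) = 12(x - 3)(x + 2)(x + 5), so E'(6) = 3168.
Gradient descent moves in the -E' direction, i.e. x is decreasing.
The nearest critical point in that direction is x = 3, where E'' = 480 > 0 (a local minimum). The iterate converges there.

3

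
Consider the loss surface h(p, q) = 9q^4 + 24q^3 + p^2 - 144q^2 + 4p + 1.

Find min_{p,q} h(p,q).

h(p,q) separates as A(p) + B(q) + 1, so its minimum is min A + min B + 1.
A'(p) = 2p + 4 vanishes at p ∈ {-2}; B'(q) = 36q(q - 2)(q + 4) vanishes at q ∈ {-4, 0, 2}.
Local minima of A (where A''>0): A(-2)=-4. Local minima of B: B(-4)=-1536, B(2)=-240.
So the global minimum of h is A(-2) + B(-4) + 1 = -4 − 1536 + 1 = -1539, attained at (-2, -4).

-1539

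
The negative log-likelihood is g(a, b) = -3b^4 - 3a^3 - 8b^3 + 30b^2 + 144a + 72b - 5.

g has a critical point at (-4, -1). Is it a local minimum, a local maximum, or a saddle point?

The mixed partial ∂²g/∂a∂b is 0, so the Hessian at any point is diag(g_aa, g_bb) = diag(-18a, 12(-3b^2 - 4b + 5)).
At (-4, -1): H = diag(72, 72).
Both eigenvalues are positive, so H is positive definite: a local minimum.

local minimum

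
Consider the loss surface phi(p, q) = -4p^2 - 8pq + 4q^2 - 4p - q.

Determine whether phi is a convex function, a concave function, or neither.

neither

phi is quadratic, so its Hessian is the constant matrix H = [[-8, -8], [-8, 8]].
det(H) = -128, tr(H) = 0.
det(H) < 0, so H is indefinite: neither convex nor concave.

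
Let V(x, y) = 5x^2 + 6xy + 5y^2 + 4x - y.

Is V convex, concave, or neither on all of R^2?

convex

V is quadratic, so its Hessian is the constant matrix H = [[10, 6], [6, 10]].
det(H) = 64, tr(H) = 20.
det(H) > 0 and tr(H) > 0, so H is positive definite everywhere: convex.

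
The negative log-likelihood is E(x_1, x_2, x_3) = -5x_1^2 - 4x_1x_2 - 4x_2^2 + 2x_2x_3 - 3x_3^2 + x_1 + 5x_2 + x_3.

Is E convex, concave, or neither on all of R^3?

concave

E is quadratic, so its Hessian is the constant matrix H = [[-10, -4, 0], [-4, -8, 2], [0, 2, -6]].
Leading principal minors: -10, 64, -344.
Signs alternate −, +, − ⇒ H ≺ 0 ⇒ concave.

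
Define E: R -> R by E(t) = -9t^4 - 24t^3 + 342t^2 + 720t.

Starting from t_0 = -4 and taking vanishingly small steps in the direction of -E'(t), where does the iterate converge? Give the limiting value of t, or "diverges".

E'(t) = -36(t - 4)(t + 1)(t + 5), so E'(-4) = -864.
Gradient descent moves in the -E' direction, i.e. t is increasing.
The nearest critical point in that direction is t = -1, where E'' = 720 > 0 (a local minimum). The iterate converges there.

-1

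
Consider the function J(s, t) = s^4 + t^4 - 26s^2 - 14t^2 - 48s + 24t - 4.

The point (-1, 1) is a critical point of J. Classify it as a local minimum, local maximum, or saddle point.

local maximum

The mixed partial ∂²J/∂s∂t is 0, so the Hessian at any point is diag(J_ss, J_tt) = diag(4(3s^2 - 13), 4(3t^2 - 7)).
At (-1, 1): H = diag(-40, -16).
Both eigenvalues are negative, so H is negative definite: a local maximum.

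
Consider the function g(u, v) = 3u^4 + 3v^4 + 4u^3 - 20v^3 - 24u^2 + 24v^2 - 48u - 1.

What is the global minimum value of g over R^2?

-241

g(u,v) separates as P(u) + Q(v) − 1, so its minimum is min P + min Q − 1.
P'(u) = 12(u - 2)(u + 1)(u + 2) vanishes at u ∈ {-2, -1, 2}; Q'(v) = 12v(v - 4)(v - 1) vanishes at v ∈ {0, 1, 4}.
Local minima of P (where P''>0): P(-2)=16, P(2)=-112. Local minima of Q: Q(0)=0, Q(4)=-128.
So the global minimum of g is P(2) + Q(4) − 1 = -112 − 128 − 1 = -241, attained at (2, 4).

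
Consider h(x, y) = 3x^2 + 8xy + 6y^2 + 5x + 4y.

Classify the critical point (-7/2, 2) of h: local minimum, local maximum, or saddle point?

The Hessian of h is constant: H = [[6, 8], [8, 12]].
det(H) = 6·12 − 8² = 8.
det(H) > 0 and tr(H) = 18 > 0, so H is positive definite and the point is a local minimum.

local minimum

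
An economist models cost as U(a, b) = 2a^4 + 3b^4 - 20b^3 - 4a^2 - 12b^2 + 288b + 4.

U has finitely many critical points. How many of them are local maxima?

U separates as a function of a plus a function of b, so ∇U=0 decouples.
∂U/∂a = 8a(a - 1)(a + 1) = 0 at a ∈ {-1, 0, 1}; ∂U/∂b = 12(b - 4)(b - 3)(b + 2) = 0 at b ∈ {-2, 3, 4}.
The Hessian is diagonal: diag(U_aa, U_bb). Second derivatives: U_aa(-1)=16, U_aa(0)=-8, U_aa(1)=16; U_bb(-2)=360, U_bb(3)=-60, U_bb(4)=72.
Local maxima occur where both diagonal entries negative: (0, 3). Count: 1.

1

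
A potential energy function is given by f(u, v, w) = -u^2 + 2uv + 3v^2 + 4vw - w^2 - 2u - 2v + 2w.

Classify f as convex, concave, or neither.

f is quadratic, so its Hessian is the constant matrix H = [[-2, 2, 0], [2, 6, 4], [0, 4, -2]].
Leading principal minors: -2, -16, 64.
Neither pattern holds ⇒ H is indefinite ⇒ neither convex nor concave.

neither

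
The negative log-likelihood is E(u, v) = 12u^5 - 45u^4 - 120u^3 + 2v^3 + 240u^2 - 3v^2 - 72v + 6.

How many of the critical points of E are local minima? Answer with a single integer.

E separates as a function of u plus a function of v, so ∇E=0 decouples.
∂E/∂u = 60u(u - 4)(u - 1)(u + 2) = 0 at u ∈ {-2, 0, 1, 4}; ∂E/∂v = 6(v - 4)(v + 3) = 0 at v ∈ {-3, 4}.
The Hessian is diagonal: diag(E_uu, E_vv). Second derivatives: E_uu(-2)=-2160, E_uu(0)=480, E_uu(1)=-540, E_uu(4)=4320; E_vv(-3)=-42, E_vv(4)=42.
Local minima occur where both diagonal entries positive: (0, 4), (4, 4). Count: 2.

2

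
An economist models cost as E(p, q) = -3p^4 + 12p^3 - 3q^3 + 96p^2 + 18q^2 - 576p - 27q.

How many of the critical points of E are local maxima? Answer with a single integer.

E separates as a function of p plus a function of q, so ∇E=0 decouples.
∂E/∂p = -12(p - 4)(p - 3)(p + 4) = 0 at p ∈ {-4, 3, 4}; ∂E/∂q = -9(q - 3)(q - 1) = 0 at q ∈ {1, 3}.
The Hessian is diagonal: diag(E_pp, E_qq). Second derivatives: E_pp(-4)=-672, E_pp(3)=84, E_pp(4)=-96; E_qq(1)=18, E_qq(3)=-18.
Local maxima occur where both diagonal entries negative: (-4, 3), (4, 3). Count: 2.

2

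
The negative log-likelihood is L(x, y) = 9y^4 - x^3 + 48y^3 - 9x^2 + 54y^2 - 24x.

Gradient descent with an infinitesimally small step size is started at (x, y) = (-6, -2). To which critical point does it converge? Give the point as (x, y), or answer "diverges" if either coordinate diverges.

L is separable, so gradient descent decouples: x follows -∂L/∂x, y follows -∂L/∂y.
∂L/∂x = -3(x + 2)(x + 4); at x=-6 this is -24, so x increases.
∂L/∂y = 36y(y + 1)(y + 3); at y=-2 this is 72, so y decreases.
x converges to its nearest critical value -4 (a local min of the x-part); y converges to -3. The iterate converges to (-4, -3).

(-4, -3)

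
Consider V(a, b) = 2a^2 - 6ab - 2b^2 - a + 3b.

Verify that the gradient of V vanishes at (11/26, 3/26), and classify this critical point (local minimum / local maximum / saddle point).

∇V = (4a - 6b - 1, -6a - 4b + 3); substituting (11/26, 3/26) gives ∇V = (0, 0), so (11/26, 3/26) is indeed a critical point.
The Hessian of V is constant: H = [[4, -6], [-6, -4]].
det(H) = 4·(-4) − (-6)² = -52.
Since det(H) < 0, H is indefinite and the critical point is a saddle point.

saddle point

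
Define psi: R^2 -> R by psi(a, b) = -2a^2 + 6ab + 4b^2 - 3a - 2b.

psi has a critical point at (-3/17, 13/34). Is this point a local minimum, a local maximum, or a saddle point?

saddle point

The Hessian of psi is constant: H = [[-4, 6], [6, 8]].
det(H) = (-4)·8 − 6² = -68.
Since det(H) < 0, H is indefinite and the critical point is a saddle point.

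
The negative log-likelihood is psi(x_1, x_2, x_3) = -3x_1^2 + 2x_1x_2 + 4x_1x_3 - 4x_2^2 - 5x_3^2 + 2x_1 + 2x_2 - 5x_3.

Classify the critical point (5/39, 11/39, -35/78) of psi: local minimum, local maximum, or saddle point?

The Hessian is constant: H = [[-6, 2, 4], [2, -8, 0], [4, 0, -10]].
Leading principal minors: Δ₁ = -6, Δ₂ = 44, Δ₃ = -312.
The minors alternate sign starting negative (−, +, −), so H is negative definite: a local maximum.

local maximum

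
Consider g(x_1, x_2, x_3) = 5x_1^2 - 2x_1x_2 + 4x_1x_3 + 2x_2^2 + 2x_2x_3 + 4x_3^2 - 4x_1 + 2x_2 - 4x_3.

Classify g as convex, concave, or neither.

g is quadratic, so its Hessian is the constant matrix H = [[10, -2, 4], [-2, 4, 2], [4, 2, 8]].
Leading principal minors: 10, 36, 152.
All positive ⇒ H ≻ 0 ⇒ convex.

convex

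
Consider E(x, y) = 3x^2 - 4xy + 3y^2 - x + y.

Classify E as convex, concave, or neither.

convex

E is quadratic, so its Hessian is the constant matrix H = [[6, -4], [-4, 6]].
det(H) = 20, tr(H) = 12.
det(H) > 0 and tr(H) > 0, so H is positive definite everywhere: convex.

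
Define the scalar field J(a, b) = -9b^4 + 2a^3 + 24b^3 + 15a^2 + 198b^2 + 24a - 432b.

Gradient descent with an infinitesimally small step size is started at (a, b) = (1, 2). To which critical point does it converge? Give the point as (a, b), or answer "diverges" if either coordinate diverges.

(-1, 1)

J is separable, so gradient descent decouples: a follows -∂J/∂a, b follows -∂J/∂b.
∂J/∂a = 6(a + 1)(a + 4); at a=1 this is 60, so a decreases.
∂J/∂b = -36(b - 4)(b - 1)(b + 3); at b=2 this is 360, so b decreases.
a converges to its nearest critical value -1 (a local min of the a-part); b converges to 1. The iterate converges to (-1, 1).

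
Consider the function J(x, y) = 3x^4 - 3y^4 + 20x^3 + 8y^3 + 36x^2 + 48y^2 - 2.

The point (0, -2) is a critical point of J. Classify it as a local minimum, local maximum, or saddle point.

The mixed partial ∂²J/∂x∂y is 0, so the Hessian at any point is diag(J_xx, J_yy) = diag(12(3x^2 + 10x + 6), 12(-3y^2 + 4y + 8)).
At (0, -2): H = diag(72, -144).
The eigenvalues have opposite signs, so H is indefinite: a saddle point.

saddle point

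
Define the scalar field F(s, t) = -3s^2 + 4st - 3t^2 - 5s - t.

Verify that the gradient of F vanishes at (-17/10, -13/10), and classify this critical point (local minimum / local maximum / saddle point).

∇F = (-6s + 4t - 5, 4s - 6t - 1); substituting (-17/10, -13/10) gives ∇F = (0, 0), so (-17/10, -13/10) is indeed a critical point.
The Hessian of F is constant: H = [[-6, 4], [4, -6]].
det(H) = (-6)·(-6) − 4² = 20.
det(H) > 0 and tr(H) = -12 < 0, so H is negative definite and the point is a local maximum.

local maximum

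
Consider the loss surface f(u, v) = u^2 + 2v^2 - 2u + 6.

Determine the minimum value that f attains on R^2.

5

f(u,v) separates as P(u) + Q(v) + 6, so its minimum is min P + min Q + 6.
P'(u) = 2u - 2 vanishes at u ∈ {1}; Q'(v) = 4v vanishes at v ∈ {0}.
Local minima of P (where P''>0): P(1)=-1. Local minima of Q: Q(0)=0.
So the global minimum of f is P(1) + Q(0) + 6 = -1 + 0 + 6 = 5, attained at (1, 0).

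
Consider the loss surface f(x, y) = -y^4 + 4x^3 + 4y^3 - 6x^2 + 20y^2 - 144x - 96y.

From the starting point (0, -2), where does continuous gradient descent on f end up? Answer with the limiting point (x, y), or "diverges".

(4, 2)

f is separable, so gradient descent decouples: x follows -∂f/∂x, y follows -∂f/∂y.
∂f/∂x = 12(x - 4)(x + 3); at x=0 this is -144, so x increases.
∂f/∂y = -4(y - 4)(y - 2)(y + 3); at y=-2 this is -96, so y increases.
x converges to its nearest critical value 4 (a local min of the x-part); y converges to 2. The iterate converges to (4, 2).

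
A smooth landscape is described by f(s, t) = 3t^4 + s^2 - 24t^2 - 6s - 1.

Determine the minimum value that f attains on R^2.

f(s,t) separates as P(s) + Q(t) − 1, so its minimum is min P + min Q − 1.
P'(s) = 2s - 6 vanishes at s ∈ {3}; Q'(t) = 12t(t - 2)(t + 2) vanishes at t ∈ {-2, 0, 2}.
Local minima of P (where P''>0): P(3)=-9. Local minima of Q: Q(-2)=-48, Q(2)=-48.
So the global minimum of f is P(3) + Q(-2) − 1 = -9 − 48 − 1 = -58, attained at (3, -2).

-58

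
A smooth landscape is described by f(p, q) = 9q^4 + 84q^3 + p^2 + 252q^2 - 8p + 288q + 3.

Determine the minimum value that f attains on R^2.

-205

f(p,q) separates as A(p) + B(q) + 3, so its minimum is min A + min B + 3.
A'(p) = 2p - 8 vanishes at p ∈ {4}; B'(q) = 36(q + 1)(q + 2)(q + 4) vanishes at q ∈ {-4, -2, -1}.
Local minima of A (where A''>0): A(4)=-16. Local minima of B: B(-4)=-192, B(-1)=-111.
So the global minimum of f is A(4) + B(-4) + 3 = -16 − 192 + 3 = -205, attained at (4, -4).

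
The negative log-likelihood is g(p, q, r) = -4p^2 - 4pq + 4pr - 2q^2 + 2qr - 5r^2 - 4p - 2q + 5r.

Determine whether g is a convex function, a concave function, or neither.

g is quadratic, so its Hessian is the constant matrix H = [[-8, -4, 4], [-4, -4, 2], [4, 2, -10]].
Leading principal minors: -8, 16, -128.
Signs alternate −, +, − ⇒ H ≺ 0 ⇒ concave.

concave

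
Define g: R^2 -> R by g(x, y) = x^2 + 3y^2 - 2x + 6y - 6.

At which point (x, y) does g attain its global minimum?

g(x,y) separates as P(x) + Q(y) − 6, so its minimum is min P + min Q − 6.
P'(x) = 2x - 2 vanishes at x ∈ {1}; Q'(y) = 6y + 6 vanishes at y ∈ {-1}.
Local minima of P (where P''>0): P(1)=-1. Local minima of Q: Q(-1)=-3.
So the global minimum of g is P(1) + Q(-1) − 6 = -1 − 3 − 6 = -10, attained at (1, -1).

(1, -1)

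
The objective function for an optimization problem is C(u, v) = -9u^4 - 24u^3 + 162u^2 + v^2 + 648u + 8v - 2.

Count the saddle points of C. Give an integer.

2

C separates as a function of u plus a function of v, so ∇C=0 decouples.
∂C/∂u = -36(u - 3)(u + 2)(u + 3) = 0 at u ∈ {-3, -2, 3}; ∂C/∂v = 2(v + 4) = 0 at v ∈ {-4}.
The Hessian is diagonal: diag(C_uu, C_vv). Second derivatives: C_uu(-3)=-216, C_uu(-2)=180, C_uu(3)=-1080; C_vv(-4)=2.
Saddle points occur where the two diagonal entries have opposite signs: (-3, -4), (3, -4). Count: 2.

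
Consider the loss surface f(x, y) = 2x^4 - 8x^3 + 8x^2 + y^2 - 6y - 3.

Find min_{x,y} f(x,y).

f(x,y) separates as P(x) + Q(y) − 3, so its minimum is min P + min Q − 3.
P'(x) = 8x(x - 2)(x - 1) vanishes at x ∈ {0, 1, 2}; Q'(y) = 2y - 6 vanishes at y ∈ {3}.
Local minima of P (where P''>0): P(0)=0, P(2)=0. Local minima of Q: Q(3)=-9.
So the global minimum of f is P(0) + Q(3) − 3 = 0 − 9 − 3 = -12, attained at (0, 3).

-12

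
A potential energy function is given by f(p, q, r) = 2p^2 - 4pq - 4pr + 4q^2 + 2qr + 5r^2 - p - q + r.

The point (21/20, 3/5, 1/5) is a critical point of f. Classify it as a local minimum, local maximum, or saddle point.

local minimum

The Hessian is constant: H = [[4, -4, -4], [-4, 8, 2], [-4, 2, 10]].
Leading principal minors: Δ₁ = 4, Δ₂ = 16, Δ₃ = 80.
All leading minors are positive, so H is positive definite: a local minimum.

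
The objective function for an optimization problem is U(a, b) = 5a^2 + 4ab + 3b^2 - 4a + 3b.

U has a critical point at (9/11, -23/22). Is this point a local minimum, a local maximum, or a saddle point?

local minimum

The Hessian of U is constant: H = [[10, 4], [4, 6]].
det(H) = 10·6 − 4² = 44.
det(H) > 0 and tr(H) = 16 > 0, so H is positive definite and the point is a local minimum.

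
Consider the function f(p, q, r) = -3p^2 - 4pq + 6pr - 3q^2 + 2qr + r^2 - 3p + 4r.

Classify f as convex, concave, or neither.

neither

f is quadratic, so its Hessian is the constant matrix H = [[-6, -4, 6], [-4, -6, 2], [6, 2, 2]].
Leading principal minors: -6, 20, 184.
Neither pattern holds ⇒ H is indefinite ⇒ neither convex nor concave.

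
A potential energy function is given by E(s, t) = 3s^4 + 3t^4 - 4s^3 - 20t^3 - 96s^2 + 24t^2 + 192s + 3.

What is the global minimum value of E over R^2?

-1405

E(s,t) separates as P(s) + Q(t) + 3, so its minimum is min P + min Q + 3.
P'(s) = 12(s - 4)(s - 1)(s + 4) vanishes at s ∈ {-4, 1, 4}; Q'(t) = 12t(t - 4)(t - 1) vanishes at t ∈ {0, 1, 4}.
Local minima of P (where P''>0): P(-4)=-1280, P(4)=-256. Local minima of Q: Q(0)=0, Q(4)=-128.
So the global minimum of E is P(-4) + Q(4) + 3 = -1280 − 128 + 3 = -1405, attained at (-4, 4).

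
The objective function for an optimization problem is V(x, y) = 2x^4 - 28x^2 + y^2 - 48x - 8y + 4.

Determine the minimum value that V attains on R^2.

-246

V(x,y) separates as P(x) + Q(y) + 4, so its minimum is min P + min Q + 4.
P'(x) = 8(x - 3)(x + 1)(x + 2) vanishes at x ∈ {-2, -1, 3}; Q'(y) = 2y - 8 vanishes at y ∈ {4}.
Local minima of P (where P''>0): P(-2)=16, P(3)=-234. Local minima of Q: Q(4)=-16.
So the global minimum of V is P(3) + Q(4) + 4 = -234 − 16 + 4 = -246, attained at (3, 4).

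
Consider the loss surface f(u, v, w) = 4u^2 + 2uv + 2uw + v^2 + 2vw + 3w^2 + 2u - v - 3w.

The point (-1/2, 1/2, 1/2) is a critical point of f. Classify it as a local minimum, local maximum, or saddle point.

The Hessian is constant: H = [[8, 2, 2], [2, 2, 2], [2, 2, 6]].
Leading principal minors: Δ₁ = 8, Δ₂ = 12, Δ₃ = 48.
All leading minors are positive, so H is positive definite: a local minimum.

local minimum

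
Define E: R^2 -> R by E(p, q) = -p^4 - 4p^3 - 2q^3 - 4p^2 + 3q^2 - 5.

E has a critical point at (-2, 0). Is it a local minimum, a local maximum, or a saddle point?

The mixed partial ∂²E/∂p∂q is 0, so the Hessian at any point is diag(E_pp, E_qq) = diag(-4(3p^2 + 6p + 2), 6(-2q + 1)).
At (-2, 0): H = diag(-8, 6).
The eigenvalues have opposite signs, so H is indefinite: a saddle point.

saddle point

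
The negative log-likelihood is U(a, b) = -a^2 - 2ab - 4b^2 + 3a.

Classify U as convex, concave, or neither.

concave

U is quadratic, so its Hessian is the constant matrix H = [[-2, -2], [-2, -8]].
det(H) = 12, tr(H) = -10.
det(H) > 0 and tr(H) < 0, so H is negative definite everywhere: concave.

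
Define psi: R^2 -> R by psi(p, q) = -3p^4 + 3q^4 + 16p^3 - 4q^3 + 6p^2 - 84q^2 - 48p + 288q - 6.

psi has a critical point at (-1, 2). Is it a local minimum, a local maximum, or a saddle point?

The mixed partial ∂²psi/∂p∂q is 0, so the Hessian at any point is diag(psi_pp, psi_qq) = diag(12(-3p^2 + 8p + 1), 12(3q^2 - 2q - 14)).
At (-1, 2): H = diag(-120, -72).
Both eigenvalues are negative, so H is negative definite: a local maximum.

local maximum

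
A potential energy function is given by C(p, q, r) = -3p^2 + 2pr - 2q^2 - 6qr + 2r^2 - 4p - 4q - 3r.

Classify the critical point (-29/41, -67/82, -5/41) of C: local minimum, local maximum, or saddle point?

saddle point

The Hessian is constant: H = [[-6, 0, 2], [0, -4, -6], [2, -6, 4]].
Leading principal minors: Δ₁ = -6, Δ₂ = 24, Δ₃ = 328.
The minors fit neither the all-positive nor the alternating-sign pattern, so H is indefinite: a saddle point.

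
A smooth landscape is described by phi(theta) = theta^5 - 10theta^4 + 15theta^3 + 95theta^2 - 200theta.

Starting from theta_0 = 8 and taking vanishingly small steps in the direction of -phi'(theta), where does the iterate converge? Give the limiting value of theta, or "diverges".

phi'(theta) = 5(theta - 5)(theta - 4)(theta - 1)(theta + 2), so phi'(8) = 4200.
Gradient descent moves in the -phi' direction, i.e. theta is decreasing.
The nearest critical point in that direction is theta = 5, where phi'' = 140 > 0 (a local minimum). The iterate converges there.

5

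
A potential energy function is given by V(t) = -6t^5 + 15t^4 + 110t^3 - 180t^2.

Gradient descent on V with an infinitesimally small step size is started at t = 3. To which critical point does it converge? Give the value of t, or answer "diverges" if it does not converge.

V'(t) = -30t(t - 4)(t - 1)(t + 3), so V'(3) = 1080.
Gradient descent moves in the -V' direction, i.e. t is decreasing.
The nearest critical point in that direction is t = 1, where V'' = 360 > 0 (a local minimum). The iterate converges there.

1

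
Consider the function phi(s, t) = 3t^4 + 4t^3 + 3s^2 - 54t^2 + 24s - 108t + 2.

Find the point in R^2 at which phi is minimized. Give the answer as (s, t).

(-4, 3)

phi(s,t) separates as P(s) + Q(t) + 2, so its minimum is min P + min Q + 2.
P'(s) = 6s + 24 vanishes at s ∈ {-4}; Q'(t) = 12(t - 3)(t + 1)(t + 3) vanishes at t ∈ {-3, -1, 3}.
Local minima of P (where P''>0): P(-4)=-48. Local minima of Q: Q(-3)=-27, Q(3)=-459.
So the global minimum of phi is P(-4) + Q(3) + 2 = -48 − 459 + 2 = -505, attained at (-4, 3).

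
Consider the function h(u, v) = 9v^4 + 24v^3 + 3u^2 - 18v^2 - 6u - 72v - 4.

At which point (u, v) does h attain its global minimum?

h(u,v) separates as P(u) + Q(v) − 4, so its minimum is min P + min Q − 4.
P'(u) = 6u - 6 vanishes at u ∈ {1}; Q'(v) = 36(v - 1)(v + 1)(v + 2) vanishes at v ∈ {-2, -1, 1}.
Local minima of P (where P''>0): P(1)=-3. Local minima of Q: Q(-2)=24, Q(1)=-57.
So the global minimum of h is P(1) + Q(1) − 4 = -3 − 57 − 4 = -64, attained at (1, 1).

(1, 1)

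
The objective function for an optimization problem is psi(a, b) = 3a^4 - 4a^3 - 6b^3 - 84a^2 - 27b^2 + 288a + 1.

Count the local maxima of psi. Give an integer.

1

psi separates as a function of a plus a function of b, so ∇psi=0 decouples.
∂psi/∂a = 12(a - 3)(a - 2)(a + 4) = 0 at a ∈ {-4, 2, 3}; ∂psi/∂b = -18b(b + 3) = 0 at b ∈ {-3, 0}.
The Hessian is diagonal: diag(psi_aa, psi_bb). Second derivatives: psi_aa(-4)=504, psi_aa(2)=-72, psi_aa(3)=84; psi_bb(-3)=54, psi_bb(0)=-54.
Local maxima occur where both diagonal entries negative: (2, 0). Count: 1.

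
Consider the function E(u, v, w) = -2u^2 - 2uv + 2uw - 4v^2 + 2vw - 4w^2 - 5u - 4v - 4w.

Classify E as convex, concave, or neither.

E is quadratic, so its Hessian is the constant matrix H = [[-4, -2, 2], [-2, -8, 2], [2, 2, -8]].
Leading principal minors: -4, 28, -192.
Signs alternate −, +, − ⇒ H ≺ 0 ⇒ concave.

concave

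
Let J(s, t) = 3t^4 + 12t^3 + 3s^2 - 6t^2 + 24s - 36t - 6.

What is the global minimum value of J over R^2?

J(s,t) separates as P(s) + Q(t) − 6, so its minimum is min P + min Q − 6.
P'(s) = 6s + 24 vanishes at s ∈ {-4}; Q'(t) = 12(t - 1)(t + 1)(t + 3) vanishes at t ∈ {-3, -1, 1}.
Local minima of P (where P''>0): P(-4)=-48. Local minima of Q: Q(-3)=-27, Q(1)=-27.
So the global minimum of J is P(-4) + Q(-3) − 6 = -48 − 27 − 6 = -81, attained at (-4, -3).

-81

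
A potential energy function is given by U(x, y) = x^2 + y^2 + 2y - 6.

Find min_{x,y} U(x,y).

U(x,y) separates as P(x) + Q(y) − 6, so its minimum is min P + min Q − 6.
P'(x) = 2x vanishes at x ∈ {0}; Q'(y) = 2y + 2 vanishes at y ∈ {-1}.
Local minima of P (where P''>0): P(0)=0. Local minima of Q: Q(-1)=-1.
So the global minimum of U is P(0) + Q(-1) − 6 = 0 − 1 − 6 = -7, attained at (0, -1).

-7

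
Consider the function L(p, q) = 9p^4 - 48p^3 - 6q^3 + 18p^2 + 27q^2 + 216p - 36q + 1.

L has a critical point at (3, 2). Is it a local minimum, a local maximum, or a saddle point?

saddle point

The mixed partial ∂²L/∂p∂q is 0, so the Hessian at any point is diag(L_pp, L_qq) = diag(36(3p^2 - 8p + 1), 18(-2q + 3)).
At (3, 2): H = diag(144, -18).
The eigenvalues have opposite signs, so H is indefinite: a saddle point.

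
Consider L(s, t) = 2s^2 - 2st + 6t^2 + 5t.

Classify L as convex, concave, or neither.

convex

L is quadratic, so its Hessian is the constant matrix H = [[4, -2], [-2, 12]].
det(H) = 44, tr(H) = 16.
det(H) > 0 and tr(H) > 0, so H is positive definite everywhere: convex.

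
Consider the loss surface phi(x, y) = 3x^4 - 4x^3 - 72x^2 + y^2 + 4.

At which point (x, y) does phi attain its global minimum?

(4, 0)

phi(x,y) separates as P(x) + Q(y) + 4, so its minimum is min P + min Q + 4.
P'(x) = 12x(x - 4)(x + 3) vanishes at x ∈ {-3, 0, 4}; Q'(y) = 2y vanishes at y ∈ {0}.
Local minima of P (where P''>0): P(-3)=-297, P(4)=-640. Local minima of Q: Q(0)=0.
So the global minimum of phi is P(4) + Q(0) + 4 = -640 + 0 + 4 = -636, attained at (4, 0).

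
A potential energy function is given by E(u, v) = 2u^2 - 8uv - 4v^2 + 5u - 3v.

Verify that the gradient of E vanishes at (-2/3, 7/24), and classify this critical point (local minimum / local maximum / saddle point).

saddle point

∇E = (4u - 8v + 5, -8u - 8v - 3); substituting (-2/3, 7/24) gives ∇E = (0, 0), so (-2/3, 7/24) is indeed a critical point.
The Hessian of E is constant: H = [[4, -8], [-8, -8]].
det(H) = 4·(-8) − (-8)² = -96.
Since det(H) < 0, H is indefinite and the critical point is a saddle point.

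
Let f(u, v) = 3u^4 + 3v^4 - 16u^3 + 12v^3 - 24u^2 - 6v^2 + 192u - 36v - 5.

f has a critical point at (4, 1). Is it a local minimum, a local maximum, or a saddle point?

local minimum

The mixed partial ∂²f/∂u∂v is 0, so the Hessian at any point is diag(f_uu, f_vv) = diag(12(3u^2 - 8u - 4), 12(3v^2 + 6v - 1)).
At (4, 1): H = diag(144, 96).
Both eigenvalues are positive, so H is positive definite: a local minimum.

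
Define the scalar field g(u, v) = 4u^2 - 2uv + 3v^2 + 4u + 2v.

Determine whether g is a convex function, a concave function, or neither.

convex

g is quadratic, so its Hessian is the constant matrix H = [[8, -2], [-2, 6]].
det(H) = 44, tr(H) = 14.
det(H) > 0 and tr(H) > 0, so H is positive definite everywhere: convex.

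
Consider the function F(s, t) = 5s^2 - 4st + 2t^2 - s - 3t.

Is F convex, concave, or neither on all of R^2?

convex

F is quadratic, so its Hessian is the constant matrix H = [[10, -4], [-4, 4]].
det(H) = 24, tr(H) = 14.
det(H) > 0 and tr(H) > 0, so H is positive definite everywhere: convex.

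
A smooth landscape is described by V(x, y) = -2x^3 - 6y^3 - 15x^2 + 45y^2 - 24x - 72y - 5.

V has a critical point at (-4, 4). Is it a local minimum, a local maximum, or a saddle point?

saddle point

The mixed partial ∂²V/∂x∂y is 0, so the Hessian at any point is diag(V_xx, V_yy) = diag(-6(2x + 5), 18(-2y + 5)).
At (-4, 4): H = diag(18, -54).
The eigenvalues have opposite signs, so H is indefinite: a saddle point.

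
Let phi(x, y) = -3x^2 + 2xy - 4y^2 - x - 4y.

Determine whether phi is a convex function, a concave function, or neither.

phi is quadratic, so its Hessian is the constant matrix H = [[-6, 2], [2, -8]].
det(H) = 44, tr(H) = -14.
det(H) > 0 and tr(H) < 0, so H is negative definite everywhere: concave.

concave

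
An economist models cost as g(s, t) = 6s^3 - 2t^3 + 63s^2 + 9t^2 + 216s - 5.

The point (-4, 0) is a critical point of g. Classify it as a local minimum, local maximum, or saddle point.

saddle point

The mixed partial ∂²g/∂s∂t is 0, so the Hessian at any point is diag(g_ss, g_tt) = diag(18(2s + 7), 6(-2t + 3)).
At (-4, 0): H = diag(-18, 18).
The eigenvalues have opposite signs, so H is indefinite: a saddle point.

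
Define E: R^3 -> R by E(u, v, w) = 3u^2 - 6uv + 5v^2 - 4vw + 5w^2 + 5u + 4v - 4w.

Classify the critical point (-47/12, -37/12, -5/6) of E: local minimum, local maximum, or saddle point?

local minimum

The Hessian is constant: H = [[6, -6, 0], [-6, 10, -4], [0, -4, 10]].
Leading principal minors: Δ₁ = 6, Δ₂ = 24, Δ₃ = 144.
All leading minors are positive, so H is positive definite: a local minimum.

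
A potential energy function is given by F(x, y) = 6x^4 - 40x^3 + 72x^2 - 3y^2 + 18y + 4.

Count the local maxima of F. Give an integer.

1

F separates as a function of x plus a function of y, so ∇F=0 decouples.
∂F/∂x = 24x(x - 3)(x - 2) = 0 at x ∈ {0, 2, 3}; ∂F/∂y = -6(y - 3) = 0 at y ∈ {3}.
The Hessian is diagonal: diag(F_xx, F_yy). Second derivatives: F_xx(0)=144, F_xx(2)=-48, F_xx(3)=72; F_yy(3)=-6.
Local maxima occur where both diagonal entries negative: (2, 3). Count: 1.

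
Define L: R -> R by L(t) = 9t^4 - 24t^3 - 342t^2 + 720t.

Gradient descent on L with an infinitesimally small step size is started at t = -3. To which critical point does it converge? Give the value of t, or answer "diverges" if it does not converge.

L'(t) = 36(t - 5)(t - 1)(t + 4), so L'(-3) = 1152.
Gradient descent moves in the -L' direction, i.e. t is decreasing.
The nearest critical point in that direction is t = -4, where L'' = 1620 > 0 (a local minimum). The iterate converges there.

-4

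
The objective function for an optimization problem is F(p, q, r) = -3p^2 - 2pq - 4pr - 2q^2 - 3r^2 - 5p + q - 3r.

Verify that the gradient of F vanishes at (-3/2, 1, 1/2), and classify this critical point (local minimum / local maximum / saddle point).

local maximum

∇F = (-6p - 2q - 4r - 5, -2p - 4q + 1, -4p - 6r - 3); substituting (-3/2, 1, 1/2) gives ∇F = (0, 0, 0), so (-3/2, 1, 1/2) is indeed a critical point.
The Hessian is constant: H = [[-6, -2, -4], [-2, -4, 0], [-4, 0, -6]].
Leading principal minors: Δ₁ = -6, Δ₂ = 20, Δ₃ = -56.
The minors alternate sign starting negative (−, +, −), so H is negative definite: a local maximum.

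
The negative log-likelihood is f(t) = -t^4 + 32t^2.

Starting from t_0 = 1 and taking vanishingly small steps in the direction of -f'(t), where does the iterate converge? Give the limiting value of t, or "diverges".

f'(t) = -4t(t - 4)(t + 4), so f'(1) = 60.
Gradient descent moves in the -f' direction, i.e. t is decreasing.
The nearest critical point in that direction is t = 0, where f'' = 64 > 0 (a local minimum). The iterate converges there.

0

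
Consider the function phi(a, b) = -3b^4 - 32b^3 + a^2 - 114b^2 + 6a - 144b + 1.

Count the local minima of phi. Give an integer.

1

phi separates as a function of a plus a function of b, so ∇phi=0 decouples.
∂phi/∂a = 2(a + 3) = 0 at a ∈ {-3}; ∂phi/∂b = -12(b + 1)(b + 3)(b + 4) = 0 at b ∈ {-4, -3, -1}.
The Hessian is diagonal: diag(phi_aa, phi_bb). Second derivatives: phi_aa(-3)=2; phi_bb(-4)=-36, phi_bb(-3)=24, phi_bb(-1)=-72.
Local minima occur where both diagonal entries positive: (-3, -3). Count: 1.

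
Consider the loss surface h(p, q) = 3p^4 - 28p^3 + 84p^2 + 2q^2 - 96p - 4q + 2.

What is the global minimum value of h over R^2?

-64

h(p,q) separates as A(p) + B(q) + 2, so its minimum is min A + min B + 2.
A'(p) = 12(p - 4)(p - 2)(p - 1) vanishes at p ∈ {1, 2, 4}; B'(q) = 4q - 4 vanishes at q ∈ {1}.
Local minima of A (where A''>0): A(1)=-37, A(4)=-64. Local minima of B: B(1)=-2.
So the global minimum of h is A(4) + B(1) + 2 = -64 − 2 + 2 = -64, attained at (4, 1).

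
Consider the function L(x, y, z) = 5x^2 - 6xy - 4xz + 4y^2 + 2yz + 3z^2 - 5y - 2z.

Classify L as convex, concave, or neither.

convex

L is quadratic, so its Hessian is the constant matrix H = [[10, -6, -4], [-6, 8, 2], [-4, 2, 6]].
Leading principal minors: 10, 44, 192.
All positive ⇒ H ≻ 0 ⇒ convex.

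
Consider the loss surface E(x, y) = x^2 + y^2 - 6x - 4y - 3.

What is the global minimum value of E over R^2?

-16

E(x,y) separates as P(x) + Q(y) − 3, so its minimum is min P + min Q − 3.
P'(x) = 2x - 6 vanishes at x ∈ {3}; Q'(y) = 2y - 4 vanishes at y ∈ {2}.
Local minima of P (where P''>0): P(3)=-9. Local minima of Q: Q(2)=-4.
So the global minimum of E is P(3) + Q(2) − 3 = -9 − 4 − 3 = -16, attained at (3, 2).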